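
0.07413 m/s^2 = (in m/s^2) 0.07413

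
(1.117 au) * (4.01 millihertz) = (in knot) 1.303e+09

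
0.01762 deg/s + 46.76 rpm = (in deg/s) 280.6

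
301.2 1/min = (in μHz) 5.02e+06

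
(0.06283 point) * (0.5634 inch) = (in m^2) 3.172e-07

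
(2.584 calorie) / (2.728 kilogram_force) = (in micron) 4.041e+05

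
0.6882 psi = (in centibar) 4.745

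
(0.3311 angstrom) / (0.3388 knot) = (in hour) 5.277e-14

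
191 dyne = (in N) 0.00191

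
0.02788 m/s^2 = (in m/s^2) 0.02788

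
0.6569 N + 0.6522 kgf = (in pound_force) 1.586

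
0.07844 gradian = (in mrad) 1.232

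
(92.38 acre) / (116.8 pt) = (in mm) 9.073e+09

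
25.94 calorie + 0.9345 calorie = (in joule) 112.4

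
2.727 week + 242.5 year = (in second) 7.649e+09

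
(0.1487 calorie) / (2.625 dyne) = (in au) 1.584e-07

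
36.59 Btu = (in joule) 3.86e+04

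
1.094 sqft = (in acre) 2.511e-05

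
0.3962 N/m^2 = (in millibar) 0.003962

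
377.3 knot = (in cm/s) 1.941e+04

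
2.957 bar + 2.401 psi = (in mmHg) 2342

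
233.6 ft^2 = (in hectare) 0.00217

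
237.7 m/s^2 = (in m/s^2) 237.7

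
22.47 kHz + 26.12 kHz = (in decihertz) 4.859e+05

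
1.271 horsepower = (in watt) 947.8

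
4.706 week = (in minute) 4.744e+04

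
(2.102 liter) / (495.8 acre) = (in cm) 1.048e-07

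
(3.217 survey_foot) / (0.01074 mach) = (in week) 4.433e-07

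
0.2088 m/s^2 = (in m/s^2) 0.2088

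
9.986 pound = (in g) 4530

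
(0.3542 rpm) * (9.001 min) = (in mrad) 2.003e+04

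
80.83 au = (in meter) 1.209e+13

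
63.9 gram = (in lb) 0.1409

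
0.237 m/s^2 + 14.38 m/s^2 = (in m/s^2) 14.62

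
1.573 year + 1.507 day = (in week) 82.24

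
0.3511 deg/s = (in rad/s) 0.006128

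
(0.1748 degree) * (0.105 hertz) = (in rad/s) 0.0003203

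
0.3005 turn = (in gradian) 120.2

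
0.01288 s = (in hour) 3.578e-06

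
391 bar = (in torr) 2.933e+05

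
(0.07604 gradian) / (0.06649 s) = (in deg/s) 1.029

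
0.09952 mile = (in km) 0.1602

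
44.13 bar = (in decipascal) 4.413e+07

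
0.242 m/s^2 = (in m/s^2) 0.242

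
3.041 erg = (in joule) 3.041e-07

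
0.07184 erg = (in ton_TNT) 1.717e-18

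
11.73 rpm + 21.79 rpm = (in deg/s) 201.1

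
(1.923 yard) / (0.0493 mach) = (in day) 1.212e-06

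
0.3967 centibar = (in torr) 2.975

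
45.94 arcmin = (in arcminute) 45.94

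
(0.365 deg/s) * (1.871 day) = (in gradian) 6.556e+04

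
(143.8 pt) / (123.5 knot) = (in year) 2.532e-11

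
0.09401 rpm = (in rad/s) 0.009845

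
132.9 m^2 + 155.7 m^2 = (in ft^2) 3106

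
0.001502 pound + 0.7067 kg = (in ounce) 24.95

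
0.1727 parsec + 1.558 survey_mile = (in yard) 5.828e+15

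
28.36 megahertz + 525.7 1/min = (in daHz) 2.836e+06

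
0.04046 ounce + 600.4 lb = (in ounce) 9606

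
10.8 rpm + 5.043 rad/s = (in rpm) 58.96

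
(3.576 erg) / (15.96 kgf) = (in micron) 0.002285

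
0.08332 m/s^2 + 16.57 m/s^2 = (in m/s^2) 16.65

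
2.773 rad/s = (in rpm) 26.48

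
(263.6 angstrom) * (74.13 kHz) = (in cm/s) 0.1954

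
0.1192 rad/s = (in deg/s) 6.83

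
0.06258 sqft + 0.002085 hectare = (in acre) 0.005154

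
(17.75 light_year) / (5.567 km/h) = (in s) 1.086e+17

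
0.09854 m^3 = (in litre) 98.54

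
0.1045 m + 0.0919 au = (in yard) 1.504e+10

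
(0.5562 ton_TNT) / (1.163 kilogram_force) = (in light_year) 2.157e-08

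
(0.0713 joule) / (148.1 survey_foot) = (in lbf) 0.0003551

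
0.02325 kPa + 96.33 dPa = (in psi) 0.004769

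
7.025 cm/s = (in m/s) 0.07025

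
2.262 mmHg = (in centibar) 0.3016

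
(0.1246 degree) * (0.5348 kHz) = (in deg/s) 66.64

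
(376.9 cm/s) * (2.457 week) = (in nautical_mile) 3024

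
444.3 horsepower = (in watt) 3.313e+05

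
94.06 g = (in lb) 0.2074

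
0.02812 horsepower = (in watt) 20.97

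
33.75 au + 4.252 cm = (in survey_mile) 3.137e+09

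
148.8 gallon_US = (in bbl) 3.543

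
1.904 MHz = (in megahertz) 1.904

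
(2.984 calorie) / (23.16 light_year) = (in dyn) 5.698e-12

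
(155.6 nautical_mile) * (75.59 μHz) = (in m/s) 21.78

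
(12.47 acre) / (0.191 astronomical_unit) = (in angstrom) 1.766e+04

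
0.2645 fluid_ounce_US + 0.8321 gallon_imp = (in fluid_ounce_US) 128.2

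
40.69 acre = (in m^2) 1.647e+05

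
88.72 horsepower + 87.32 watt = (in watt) 6.625e+04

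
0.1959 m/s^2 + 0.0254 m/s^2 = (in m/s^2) 0.2213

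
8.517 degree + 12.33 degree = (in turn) 0.05791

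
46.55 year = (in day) 1.699e+04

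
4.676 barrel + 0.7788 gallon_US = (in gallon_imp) 164.2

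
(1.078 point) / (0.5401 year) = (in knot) 4.34e-11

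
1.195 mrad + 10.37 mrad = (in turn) 0.001841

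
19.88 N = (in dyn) 1.988e+06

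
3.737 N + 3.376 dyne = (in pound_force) 0.8401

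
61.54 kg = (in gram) 6.154e+04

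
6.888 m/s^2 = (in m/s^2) 6.888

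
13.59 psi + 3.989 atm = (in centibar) 497.9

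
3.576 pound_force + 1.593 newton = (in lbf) 3.934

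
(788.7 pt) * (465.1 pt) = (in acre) 1.128e-05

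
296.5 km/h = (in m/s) 82.36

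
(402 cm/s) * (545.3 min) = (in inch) 5.178e+06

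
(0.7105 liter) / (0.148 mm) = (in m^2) 4.801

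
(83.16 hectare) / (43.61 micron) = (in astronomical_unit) 0.1275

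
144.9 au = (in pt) 6.145e+16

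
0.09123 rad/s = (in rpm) 0.8712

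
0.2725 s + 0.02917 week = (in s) 1.764e+04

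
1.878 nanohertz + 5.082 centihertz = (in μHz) 5.082e+04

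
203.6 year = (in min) 1.07e+08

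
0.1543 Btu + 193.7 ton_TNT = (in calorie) 1.937e+11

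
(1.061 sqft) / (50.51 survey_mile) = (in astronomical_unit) 8.106e-18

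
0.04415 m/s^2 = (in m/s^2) 0.04415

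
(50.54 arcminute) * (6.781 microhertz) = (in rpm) 9.52e-07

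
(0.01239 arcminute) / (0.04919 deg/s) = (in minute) 6.997e-05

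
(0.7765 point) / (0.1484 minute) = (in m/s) 3.077e-05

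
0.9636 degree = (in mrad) 16.82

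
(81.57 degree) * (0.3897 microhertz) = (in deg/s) 3.179e-05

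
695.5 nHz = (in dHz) 6.955e-06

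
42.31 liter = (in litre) 42.31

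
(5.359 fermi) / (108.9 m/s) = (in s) 4.921e-17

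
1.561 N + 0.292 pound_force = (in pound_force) 0.6429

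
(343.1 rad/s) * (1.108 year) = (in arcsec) 2.473e+15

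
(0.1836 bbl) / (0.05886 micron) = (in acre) 122.5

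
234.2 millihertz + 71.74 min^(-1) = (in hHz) 0.0143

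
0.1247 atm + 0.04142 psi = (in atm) 0.1275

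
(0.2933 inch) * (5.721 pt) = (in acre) 3.715e-09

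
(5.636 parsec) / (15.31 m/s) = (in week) 1.878e+10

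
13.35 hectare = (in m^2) 1.335e+05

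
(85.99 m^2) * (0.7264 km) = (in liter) 6.246e+07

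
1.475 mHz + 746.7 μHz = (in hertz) 0.002222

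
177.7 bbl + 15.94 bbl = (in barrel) 193.6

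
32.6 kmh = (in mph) 20.26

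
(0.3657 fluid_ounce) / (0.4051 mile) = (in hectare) 1.659e-12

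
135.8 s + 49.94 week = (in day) 349.6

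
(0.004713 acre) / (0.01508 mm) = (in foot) 4.15e+06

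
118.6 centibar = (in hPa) 1186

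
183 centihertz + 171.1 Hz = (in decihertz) 1729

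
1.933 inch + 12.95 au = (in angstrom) 1.937e+22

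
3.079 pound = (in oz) 49.26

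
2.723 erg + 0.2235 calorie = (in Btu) 0.0008863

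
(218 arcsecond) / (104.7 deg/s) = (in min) 9.64e-06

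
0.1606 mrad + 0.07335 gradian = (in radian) 0.001313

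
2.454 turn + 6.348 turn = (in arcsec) 1.141e+07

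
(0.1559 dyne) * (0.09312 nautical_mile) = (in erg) 2689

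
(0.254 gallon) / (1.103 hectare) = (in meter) 8.717e-08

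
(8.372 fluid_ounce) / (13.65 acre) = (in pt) 1.271e-05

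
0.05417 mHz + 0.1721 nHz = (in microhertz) 54.17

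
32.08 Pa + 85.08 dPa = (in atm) 0.0004006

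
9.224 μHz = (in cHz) 0.0009224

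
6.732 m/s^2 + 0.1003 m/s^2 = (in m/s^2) 6.832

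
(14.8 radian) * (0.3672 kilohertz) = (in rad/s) 5435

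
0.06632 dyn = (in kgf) 6.763e-08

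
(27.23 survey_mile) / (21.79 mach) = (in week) 9.766e-06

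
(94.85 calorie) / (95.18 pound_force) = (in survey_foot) 3.075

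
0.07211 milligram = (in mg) 0.07211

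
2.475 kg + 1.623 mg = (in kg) 2.475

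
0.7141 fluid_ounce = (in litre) 0.02112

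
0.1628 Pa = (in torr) 0.001221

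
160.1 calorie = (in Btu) 0.6349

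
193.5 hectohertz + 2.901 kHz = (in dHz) 2.225e+05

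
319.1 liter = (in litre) 319.1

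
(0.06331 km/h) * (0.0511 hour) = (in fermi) 3.235e+15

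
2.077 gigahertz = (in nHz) 2.077e+18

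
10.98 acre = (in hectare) 4.443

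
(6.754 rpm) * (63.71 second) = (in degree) 2582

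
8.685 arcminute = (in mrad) 2.526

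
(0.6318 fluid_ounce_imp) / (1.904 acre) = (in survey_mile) 1.448e-12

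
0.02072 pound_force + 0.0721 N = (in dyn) 1.643e+04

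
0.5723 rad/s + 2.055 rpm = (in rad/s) 0.7875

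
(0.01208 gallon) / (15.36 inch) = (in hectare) 1.172e-08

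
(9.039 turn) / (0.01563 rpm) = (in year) 0.0011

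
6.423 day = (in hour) 154.2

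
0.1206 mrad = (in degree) 0.00691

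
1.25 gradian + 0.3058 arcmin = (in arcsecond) 4068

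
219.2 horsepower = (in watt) 1.635e+05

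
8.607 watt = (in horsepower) 0.01154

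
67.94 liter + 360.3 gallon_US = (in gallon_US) 378.2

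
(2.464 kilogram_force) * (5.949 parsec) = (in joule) 4.436e+18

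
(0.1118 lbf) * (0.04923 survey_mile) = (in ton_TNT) 9.417e-09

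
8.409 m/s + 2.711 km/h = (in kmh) 32.98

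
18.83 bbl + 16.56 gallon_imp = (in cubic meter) 3.069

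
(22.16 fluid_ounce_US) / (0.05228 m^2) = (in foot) 0.04113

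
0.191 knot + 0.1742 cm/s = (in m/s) 0.1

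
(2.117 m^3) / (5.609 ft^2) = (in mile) 0.002524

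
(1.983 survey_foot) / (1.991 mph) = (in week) 1.123e-06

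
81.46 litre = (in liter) 81.46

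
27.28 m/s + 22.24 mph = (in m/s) 37.22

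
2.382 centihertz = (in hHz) 0.0002382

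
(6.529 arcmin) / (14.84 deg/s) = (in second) 0.007333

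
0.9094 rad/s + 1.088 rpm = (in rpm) 9.772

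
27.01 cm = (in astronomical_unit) 1.806e-12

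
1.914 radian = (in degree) 109.7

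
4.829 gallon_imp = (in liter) 21.95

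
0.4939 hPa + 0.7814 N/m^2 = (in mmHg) 0.3763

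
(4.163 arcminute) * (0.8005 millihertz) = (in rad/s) 9.694e-07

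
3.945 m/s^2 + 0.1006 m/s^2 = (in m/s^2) 4.046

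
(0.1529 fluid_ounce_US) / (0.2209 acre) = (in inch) 1.991e-07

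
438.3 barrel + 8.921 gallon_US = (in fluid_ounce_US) 2.357e+06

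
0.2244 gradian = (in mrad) 3.525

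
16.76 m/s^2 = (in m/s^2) 16.76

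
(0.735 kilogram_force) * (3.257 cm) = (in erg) 2.348e+06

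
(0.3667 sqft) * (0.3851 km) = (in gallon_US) 3466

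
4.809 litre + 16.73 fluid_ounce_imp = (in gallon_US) 1.396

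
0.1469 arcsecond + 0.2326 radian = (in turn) 0.03702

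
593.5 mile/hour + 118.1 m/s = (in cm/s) 3.834e+04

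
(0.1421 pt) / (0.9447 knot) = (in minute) 1.719e-06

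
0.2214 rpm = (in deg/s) 1.328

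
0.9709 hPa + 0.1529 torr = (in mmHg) 0.8811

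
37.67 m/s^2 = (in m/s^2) 37.67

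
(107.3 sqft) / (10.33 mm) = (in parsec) 3.127e-14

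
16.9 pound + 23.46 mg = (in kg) 7.666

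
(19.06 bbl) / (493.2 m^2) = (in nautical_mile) 3.318e-06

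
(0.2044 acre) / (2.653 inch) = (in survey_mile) 7.627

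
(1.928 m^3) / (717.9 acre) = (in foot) 2.177e-06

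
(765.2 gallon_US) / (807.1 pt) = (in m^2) 10.17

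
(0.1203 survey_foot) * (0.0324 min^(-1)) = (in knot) 3.849e-05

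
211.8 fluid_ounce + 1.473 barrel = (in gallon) 63.52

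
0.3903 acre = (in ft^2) 1.7e+04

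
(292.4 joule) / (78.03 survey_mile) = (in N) 0.002328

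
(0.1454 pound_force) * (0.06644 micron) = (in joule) 4.297e-08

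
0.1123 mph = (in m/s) 0.0502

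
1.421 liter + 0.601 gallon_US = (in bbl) 0.02325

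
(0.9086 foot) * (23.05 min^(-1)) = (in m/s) 0.1064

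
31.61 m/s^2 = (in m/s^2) 31.61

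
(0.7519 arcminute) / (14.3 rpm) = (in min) 2.434e-06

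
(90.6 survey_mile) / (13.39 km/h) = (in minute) 653.4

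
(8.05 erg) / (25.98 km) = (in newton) 3.099e-11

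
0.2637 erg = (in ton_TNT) 6.303e-18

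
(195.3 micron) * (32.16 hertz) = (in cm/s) 0.6281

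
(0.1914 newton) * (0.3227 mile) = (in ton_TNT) 2.376e-08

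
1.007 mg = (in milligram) 1.007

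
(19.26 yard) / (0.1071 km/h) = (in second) 592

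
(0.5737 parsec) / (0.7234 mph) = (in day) 6.336e+11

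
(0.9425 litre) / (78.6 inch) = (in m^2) 0.0004721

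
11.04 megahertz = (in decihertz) 1.104e+08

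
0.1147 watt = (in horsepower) 0.0001538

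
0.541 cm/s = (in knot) 0.01052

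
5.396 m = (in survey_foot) 17.7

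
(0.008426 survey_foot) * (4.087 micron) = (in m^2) 1.05e-08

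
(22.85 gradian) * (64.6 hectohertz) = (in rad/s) 2319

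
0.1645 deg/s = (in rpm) 0.02742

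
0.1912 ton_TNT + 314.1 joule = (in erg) 8e+15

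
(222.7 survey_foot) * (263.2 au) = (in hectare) 2.673e+11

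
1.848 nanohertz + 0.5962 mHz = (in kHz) 5.962e-07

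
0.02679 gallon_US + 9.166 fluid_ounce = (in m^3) 0.0003725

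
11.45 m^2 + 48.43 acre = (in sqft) 2.11e+06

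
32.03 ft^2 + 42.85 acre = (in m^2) 1.734e+05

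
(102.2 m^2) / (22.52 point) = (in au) 8.599e-08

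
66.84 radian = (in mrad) 6.684e+04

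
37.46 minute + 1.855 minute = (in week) 0.0039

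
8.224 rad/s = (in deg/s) 471.2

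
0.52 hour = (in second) 1872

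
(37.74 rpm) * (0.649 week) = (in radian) 1.551e+06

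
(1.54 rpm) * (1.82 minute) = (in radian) 17.61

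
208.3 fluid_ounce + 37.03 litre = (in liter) 43.19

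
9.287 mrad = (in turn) 0.001478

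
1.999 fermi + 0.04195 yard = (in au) 2.564e-13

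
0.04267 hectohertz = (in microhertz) 4.267e+06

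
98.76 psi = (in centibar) 680.9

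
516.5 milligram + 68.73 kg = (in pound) 151.5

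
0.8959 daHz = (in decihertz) 89.59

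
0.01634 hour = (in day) 0.0006808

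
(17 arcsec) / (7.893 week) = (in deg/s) 9.892e-10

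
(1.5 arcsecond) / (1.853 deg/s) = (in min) 3.748e-06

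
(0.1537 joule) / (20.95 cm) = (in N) 0.7337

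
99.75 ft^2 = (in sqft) 99.75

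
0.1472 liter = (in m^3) 0.0001472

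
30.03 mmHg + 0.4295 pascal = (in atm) 0.03952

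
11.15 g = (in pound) 0.02458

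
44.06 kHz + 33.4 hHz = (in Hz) 4.74e+04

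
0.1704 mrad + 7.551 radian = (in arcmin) 2.596e+04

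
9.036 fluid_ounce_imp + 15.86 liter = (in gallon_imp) 3.545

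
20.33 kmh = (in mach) 0.01659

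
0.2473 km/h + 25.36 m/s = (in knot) 49.43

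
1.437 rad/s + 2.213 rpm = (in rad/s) 1.669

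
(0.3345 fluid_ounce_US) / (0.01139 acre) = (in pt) 0.0006084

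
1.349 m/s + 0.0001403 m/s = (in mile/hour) 3.018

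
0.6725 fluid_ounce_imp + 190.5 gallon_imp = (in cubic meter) 0.866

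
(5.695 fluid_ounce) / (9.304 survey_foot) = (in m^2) 5.939e-05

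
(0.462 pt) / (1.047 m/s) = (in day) 1.802e-09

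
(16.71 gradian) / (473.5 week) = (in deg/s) 5.252e-08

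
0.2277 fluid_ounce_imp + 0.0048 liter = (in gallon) 0.002977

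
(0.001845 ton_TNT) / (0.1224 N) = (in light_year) 6.666e-09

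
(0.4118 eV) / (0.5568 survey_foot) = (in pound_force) 8.74e-20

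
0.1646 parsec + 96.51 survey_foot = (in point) 1.44e+19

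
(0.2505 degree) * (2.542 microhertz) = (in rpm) 1.061e-07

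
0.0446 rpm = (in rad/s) 0.004671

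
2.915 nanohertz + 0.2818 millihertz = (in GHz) 2.818e-13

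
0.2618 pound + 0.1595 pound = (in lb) 0.4213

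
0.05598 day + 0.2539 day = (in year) 0.000849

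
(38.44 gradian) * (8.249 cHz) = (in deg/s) 2.854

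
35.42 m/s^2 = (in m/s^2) 35.42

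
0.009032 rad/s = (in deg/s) 0.5175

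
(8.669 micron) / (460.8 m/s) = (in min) 3.135e-10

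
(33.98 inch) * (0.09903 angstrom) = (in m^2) 8.547e-12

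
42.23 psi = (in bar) 2.912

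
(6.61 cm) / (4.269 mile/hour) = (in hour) 9.621e-06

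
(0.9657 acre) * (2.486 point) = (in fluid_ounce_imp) 1.206e+05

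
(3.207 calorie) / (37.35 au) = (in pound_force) 5.399e-13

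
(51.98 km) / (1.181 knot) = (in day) 0.9902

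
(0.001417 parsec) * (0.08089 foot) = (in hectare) 1.078e+08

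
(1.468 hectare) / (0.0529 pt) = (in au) 0.005258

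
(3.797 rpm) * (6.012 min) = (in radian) 143.4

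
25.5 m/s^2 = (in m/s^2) 25.5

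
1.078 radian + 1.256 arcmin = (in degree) 61.79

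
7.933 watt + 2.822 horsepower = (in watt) 2112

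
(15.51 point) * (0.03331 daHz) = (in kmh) 0.006561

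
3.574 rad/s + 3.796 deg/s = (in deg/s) 208.6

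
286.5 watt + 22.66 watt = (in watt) 309.2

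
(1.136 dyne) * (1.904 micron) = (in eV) 1.35e+08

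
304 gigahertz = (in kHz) 3.04e+08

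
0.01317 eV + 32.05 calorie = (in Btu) 0.1271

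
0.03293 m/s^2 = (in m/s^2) 0.03293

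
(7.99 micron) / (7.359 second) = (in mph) 2.429e-06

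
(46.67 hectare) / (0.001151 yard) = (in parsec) 1.437e-08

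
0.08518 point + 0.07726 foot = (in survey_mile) 1.465e-05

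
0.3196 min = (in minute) 0.3196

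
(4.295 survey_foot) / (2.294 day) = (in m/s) 6.605e-06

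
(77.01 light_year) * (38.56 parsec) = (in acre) 2.142e+32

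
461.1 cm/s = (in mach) 0.01354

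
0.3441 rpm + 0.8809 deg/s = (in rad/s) 0.05141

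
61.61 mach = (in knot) 4.078e+04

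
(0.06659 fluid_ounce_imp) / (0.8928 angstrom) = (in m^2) 2.119e+04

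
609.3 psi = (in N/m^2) 4.201e+06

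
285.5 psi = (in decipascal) 1.968e+07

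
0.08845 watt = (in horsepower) 0.0001186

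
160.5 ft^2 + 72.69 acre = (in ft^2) 3.167e+06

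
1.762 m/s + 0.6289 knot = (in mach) 0.006125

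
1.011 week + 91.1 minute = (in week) 1.02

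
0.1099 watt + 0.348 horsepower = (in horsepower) 0.3481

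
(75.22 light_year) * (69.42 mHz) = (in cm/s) 4.94e+18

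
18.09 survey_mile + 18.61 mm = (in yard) 3.184e+04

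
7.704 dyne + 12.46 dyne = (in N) 0.0002016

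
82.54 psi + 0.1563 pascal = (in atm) 5.617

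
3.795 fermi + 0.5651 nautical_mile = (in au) 6.996e-09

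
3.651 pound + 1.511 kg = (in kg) 3.167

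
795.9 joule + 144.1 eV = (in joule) 795.9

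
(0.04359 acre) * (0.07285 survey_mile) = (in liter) 2.068e+07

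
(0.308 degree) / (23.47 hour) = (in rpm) 6.076e-07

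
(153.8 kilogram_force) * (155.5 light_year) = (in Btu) 2.103e+18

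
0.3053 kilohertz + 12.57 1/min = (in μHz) 3.055e+08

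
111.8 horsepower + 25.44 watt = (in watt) 8.339e+04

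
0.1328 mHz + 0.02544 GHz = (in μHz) 2.544e+13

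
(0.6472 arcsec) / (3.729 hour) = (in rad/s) 2.337e-10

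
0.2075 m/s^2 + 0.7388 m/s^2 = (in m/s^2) 0.9463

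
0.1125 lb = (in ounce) 1.8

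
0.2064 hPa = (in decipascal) 206.4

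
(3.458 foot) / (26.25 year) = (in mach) 3.739e-12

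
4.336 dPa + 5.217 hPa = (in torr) 3.916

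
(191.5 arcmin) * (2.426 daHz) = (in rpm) 12.9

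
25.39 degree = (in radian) 0.4431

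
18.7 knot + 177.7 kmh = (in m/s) 58.98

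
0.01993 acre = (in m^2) 80.65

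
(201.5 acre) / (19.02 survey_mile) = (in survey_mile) 0.01655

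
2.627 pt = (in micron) 926.7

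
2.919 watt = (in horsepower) 0.003914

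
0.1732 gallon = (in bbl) 0.004124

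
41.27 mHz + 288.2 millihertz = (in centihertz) 32.95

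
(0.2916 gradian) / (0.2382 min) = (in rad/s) 0.0003205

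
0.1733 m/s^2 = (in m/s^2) 0.1733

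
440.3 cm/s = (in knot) 8.559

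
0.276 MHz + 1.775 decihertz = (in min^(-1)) 1.656e+07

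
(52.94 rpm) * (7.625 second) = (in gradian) 2691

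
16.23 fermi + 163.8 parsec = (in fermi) 5.054e+33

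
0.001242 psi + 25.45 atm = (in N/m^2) 2.579e+06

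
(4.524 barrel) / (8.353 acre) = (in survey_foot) 6.981e-05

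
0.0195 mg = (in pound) 4.299e-08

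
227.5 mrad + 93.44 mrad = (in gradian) 20.43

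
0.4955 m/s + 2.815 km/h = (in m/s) 1.277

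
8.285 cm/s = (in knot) 0.161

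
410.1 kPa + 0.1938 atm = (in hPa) 4297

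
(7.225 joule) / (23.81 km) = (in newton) 0.0003034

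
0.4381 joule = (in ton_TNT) 1.047e-10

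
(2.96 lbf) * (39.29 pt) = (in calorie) 0.04362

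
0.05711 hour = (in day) 0.00238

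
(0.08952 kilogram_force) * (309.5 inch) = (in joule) 6.901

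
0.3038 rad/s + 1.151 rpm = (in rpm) 4.052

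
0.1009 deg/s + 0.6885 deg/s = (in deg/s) 0.7894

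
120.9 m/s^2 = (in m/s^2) 120.9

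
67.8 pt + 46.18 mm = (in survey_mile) 4.356e-05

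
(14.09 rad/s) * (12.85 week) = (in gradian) 6.971e+09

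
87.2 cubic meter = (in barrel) 548.5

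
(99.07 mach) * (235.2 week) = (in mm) 4.799e+15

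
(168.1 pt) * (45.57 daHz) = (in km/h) 97.29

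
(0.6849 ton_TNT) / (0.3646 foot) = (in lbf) 5.797e+09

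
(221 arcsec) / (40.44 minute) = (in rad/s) 4.416e-07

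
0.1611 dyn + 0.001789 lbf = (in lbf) 0.001789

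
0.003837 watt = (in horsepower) 5.146e-06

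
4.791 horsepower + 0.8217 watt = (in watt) 3573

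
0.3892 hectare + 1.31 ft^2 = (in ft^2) 4.189e+04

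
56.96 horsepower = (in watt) 4.248e+04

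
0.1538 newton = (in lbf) 0.03458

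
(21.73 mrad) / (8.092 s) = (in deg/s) 0.1539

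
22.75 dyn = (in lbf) 5.114e-05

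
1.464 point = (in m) 0.0005165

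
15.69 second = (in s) 15.69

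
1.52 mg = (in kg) 1.52e-06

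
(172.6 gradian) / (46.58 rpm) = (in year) 1.762e-08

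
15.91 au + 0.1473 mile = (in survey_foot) 7.809e+12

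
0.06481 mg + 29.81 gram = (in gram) 29.81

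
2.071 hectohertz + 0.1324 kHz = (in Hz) 339.5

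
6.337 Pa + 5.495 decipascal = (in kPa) 0.006887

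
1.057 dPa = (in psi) 1.533e-05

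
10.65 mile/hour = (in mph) 10.65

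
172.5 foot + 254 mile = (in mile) 254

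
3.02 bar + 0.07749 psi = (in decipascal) 3.025e+06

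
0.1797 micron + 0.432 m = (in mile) 0.0002684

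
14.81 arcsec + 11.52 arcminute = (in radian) 0.003423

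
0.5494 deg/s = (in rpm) 0.09157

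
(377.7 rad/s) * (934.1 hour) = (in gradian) 8.086e+10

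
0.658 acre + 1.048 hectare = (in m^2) 1.314e+04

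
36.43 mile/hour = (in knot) 31.66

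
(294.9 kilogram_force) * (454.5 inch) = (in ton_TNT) 7.979e-06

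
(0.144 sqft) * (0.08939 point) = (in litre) 0.0004219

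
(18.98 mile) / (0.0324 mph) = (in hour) 585.8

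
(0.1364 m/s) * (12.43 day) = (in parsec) 4.747e-12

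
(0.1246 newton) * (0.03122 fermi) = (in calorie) 9.297e-19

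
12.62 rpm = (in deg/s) 75.72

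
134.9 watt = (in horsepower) 0.1809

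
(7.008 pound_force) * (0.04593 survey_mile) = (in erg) 2.304e+10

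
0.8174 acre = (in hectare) 0.3308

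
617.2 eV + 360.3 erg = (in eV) 2.249e+14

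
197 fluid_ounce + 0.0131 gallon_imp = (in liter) 5.886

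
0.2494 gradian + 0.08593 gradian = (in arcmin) 18.11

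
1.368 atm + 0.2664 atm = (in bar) 1.656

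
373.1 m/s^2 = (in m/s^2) 373.1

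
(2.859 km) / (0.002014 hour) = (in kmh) 1420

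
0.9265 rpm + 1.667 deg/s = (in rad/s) 0.1261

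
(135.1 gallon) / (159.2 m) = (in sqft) 0.03458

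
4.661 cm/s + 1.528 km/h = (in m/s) 0.4711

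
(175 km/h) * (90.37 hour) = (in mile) 9827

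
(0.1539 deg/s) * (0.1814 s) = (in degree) 0.02792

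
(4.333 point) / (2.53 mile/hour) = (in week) 2.235e-09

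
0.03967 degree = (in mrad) 0.6924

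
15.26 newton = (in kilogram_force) 1.556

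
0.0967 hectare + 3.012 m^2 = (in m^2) 970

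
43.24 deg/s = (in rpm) 7.207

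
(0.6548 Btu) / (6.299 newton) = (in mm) 1.097e+05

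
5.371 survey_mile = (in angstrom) 8.644e+13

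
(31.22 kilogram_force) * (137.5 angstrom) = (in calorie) 1.006e-06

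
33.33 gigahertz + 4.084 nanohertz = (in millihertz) 3.333e+13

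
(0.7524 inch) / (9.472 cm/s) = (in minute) 0.003363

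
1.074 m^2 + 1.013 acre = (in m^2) 4101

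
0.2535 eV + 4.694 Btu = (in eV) 3.091e+22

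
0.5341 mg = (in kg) 5.341e-07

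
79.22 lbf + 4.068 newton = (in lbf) 80.13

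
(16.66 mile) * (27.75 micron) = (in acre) 0.0001839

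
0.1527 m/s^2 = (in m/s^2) 0.1527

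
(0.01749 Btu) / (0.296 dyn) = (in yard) 6.818e+06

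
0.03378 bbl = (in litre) 5.371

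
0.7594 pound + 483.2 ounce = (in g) 1.404e+04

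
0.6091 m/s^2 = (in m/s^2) 0.6091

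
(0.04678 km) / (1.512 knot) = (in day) 0.0006961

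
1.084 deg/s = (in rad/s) 0.01892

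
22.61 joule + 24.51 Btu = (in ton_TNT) 6.186e-06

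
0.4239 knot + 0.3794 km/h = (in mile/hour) 0.7236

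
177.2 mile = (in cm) 2.852e+07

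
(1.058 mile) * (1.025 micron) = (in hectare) 1.745e-07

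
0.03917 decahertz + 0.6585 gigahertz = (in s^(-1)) 6.585e+08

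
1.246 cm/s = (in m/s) 0.01246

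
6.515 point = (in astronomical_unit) 1.536e-14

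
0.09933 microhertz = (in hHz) 9.933e-10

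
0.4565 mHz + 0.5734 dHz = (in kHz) 5.78e-05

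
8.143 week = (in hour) 1368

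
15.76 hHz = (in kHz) 1.576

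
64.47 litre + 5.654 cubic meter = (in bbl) 35.97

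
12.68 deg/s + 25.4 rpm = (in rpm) 27.51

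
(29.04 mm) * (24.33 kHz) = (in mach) 2.075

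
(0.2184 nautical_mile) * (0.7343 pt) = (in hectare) 1.048e-05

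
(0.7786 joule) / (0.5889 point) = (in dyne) 3.748e+08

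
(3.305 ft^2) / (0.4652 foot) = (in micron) 2.165e+06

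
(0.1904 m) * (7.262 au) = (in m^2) 2.068e+11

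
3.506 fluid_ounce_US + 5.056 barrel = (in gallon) 212.4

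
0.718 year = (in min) 3.774e+05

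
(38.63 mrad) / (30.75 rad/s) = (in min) 2.094e-05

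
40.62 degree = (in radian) 0.709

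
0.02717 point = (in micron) 9.585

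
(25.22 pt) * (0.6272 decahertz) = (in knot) 0.1085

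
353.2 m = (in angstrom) 3.532e+12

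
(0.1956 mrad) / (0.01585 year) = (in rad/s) 3.913e-10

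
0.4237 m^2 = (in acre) 0.0001047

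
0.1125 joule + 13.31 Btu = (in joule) 1.404e+04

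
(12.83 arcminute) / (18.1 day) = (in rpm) 2.279e-08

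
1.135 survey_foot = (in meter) 0.3459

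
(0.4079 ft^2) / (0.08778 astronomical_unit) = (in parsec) 9.352e-29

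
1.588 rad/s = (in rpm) 15.16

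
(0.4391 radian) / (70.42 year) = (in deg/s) 1.133e-08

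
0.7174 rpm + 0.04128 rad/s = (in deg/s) 6.67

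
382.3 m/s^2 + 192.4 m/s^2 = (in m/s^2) 574.7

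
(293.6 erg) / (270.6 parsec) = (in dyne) 3.516e-19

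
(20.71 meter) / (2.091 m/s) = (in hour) 0.002751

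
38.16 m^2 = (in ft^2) 410.8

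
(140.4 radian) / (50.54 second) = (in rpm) 26.53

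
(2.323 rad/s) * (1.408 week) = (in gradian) 1.259e+08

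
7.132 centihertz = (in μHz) 7.132e+04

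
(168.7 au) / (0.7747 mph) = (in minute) 1.215e+12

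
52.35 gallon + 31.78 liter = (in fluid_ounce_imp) 8093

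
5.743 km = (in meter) 5743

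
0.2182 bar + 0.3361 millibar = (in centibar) 21.85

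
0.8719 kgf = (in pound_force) 1.922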